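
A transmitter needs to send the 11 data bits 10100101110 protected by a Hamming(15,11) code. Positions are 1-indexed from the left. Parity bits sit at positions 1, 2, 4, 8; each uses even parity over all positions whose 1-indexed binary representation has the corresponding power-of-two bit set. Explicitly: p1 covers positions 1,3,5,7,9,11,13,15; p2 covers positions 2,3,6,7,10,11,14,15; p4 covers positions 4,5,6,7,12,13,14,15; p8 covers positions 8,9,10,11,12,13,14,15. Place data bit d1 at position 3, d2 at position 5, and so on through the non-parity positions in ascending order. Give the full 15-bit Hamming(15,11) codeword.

001001000101110

Place data bits at non-power-of-two positions: b3=1, b5=0, b6=1, b7=0, b9=0, b10=1, b11=0, b12=1, b13=1, b14=1, b15=0.
p1 = XOR of data positions {3,5,7,9,11,13,15} = 1⊕0⊕0⊕0⊕0⊕1⊕0 = 0
p2 = XOR of data positions {3,6,7,10,11,14,15} = 1⊕1⊕0⊕1⊕0⊕1⊕0 = 0
p4 = XOR of data positions {5,6,7,12,13,14,15} = 0⊕1⊕0⊕1⊕1⊕1⊕0 = 0
p8 = XOR of data positions {9,10,11,12,13,14,15} = 0⊕1⊕0⊕1⊕1⊕1⊕0 = 0
Codeword b1..b15 = 001001000101110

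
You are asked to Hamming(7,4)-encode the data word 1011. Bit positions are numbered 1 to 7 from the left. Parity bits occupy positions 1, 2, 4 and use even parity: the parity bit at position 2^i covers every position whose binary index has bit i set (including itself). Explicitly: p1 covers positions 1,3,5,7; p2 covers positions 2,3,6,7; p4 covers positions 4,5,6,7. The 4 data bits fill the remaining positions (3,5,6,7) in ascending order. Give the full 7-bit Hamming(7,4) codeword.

0110011

Place data bits at non-power-of-two positions: b3=1, b5=0, b6=1, b7=1.
p1 = XOR of data positions {3,5,7} = 1⊕0⊕1 = 0
p2 = XOR of data positions {3,6,7} = 1⊕1⊕1 = 1
p4 = XOR of data positions {5,6,7} = 0⊕1⊕1 = 0
Codeword b1..b7 = 0110011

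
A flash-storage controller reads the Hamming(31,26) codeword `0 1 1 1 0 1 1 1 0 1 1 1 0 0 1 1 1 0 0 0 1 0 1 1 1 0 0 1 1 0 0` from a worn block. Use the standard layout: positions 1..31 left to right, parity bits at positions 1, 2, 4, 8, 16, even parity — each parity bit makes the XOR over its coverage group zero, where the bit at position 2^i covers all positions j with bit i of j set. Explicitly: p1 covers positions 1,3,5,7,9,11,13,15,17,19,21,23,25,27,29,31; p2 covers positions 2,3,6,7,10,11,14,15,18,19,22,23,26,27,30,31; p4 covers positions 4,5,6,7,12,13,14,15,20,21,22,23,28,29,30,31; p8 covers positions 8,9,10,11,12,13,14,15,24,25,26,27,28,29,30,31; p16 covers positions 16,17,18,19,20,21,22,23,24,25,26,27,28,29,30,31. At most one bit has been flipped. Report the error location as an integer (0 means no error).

13

s1: b1⊕b3⊕b5⊕b7⊕b9⊕b11⊕b13⊕b15⊕b17⊕b19⊕b21⊕b23⊕b25⊕b27⊕b29⊕b31 = 0⊕1⊕0⊕1⊕0⊕1⊕0⊕1⊕1⊕0⊕1⊕1⊕1⊕0⊕1⊕0 = 1
s2: b2⊕b3⊕b6⊕b7⊕b10⊕b11⊕b14⊕b15⊕b18⊕b19⊕b22⊕b23⊕b26⊕b27⊕b30⊕b31 = 1⊕1⊕1⊕1⊕1⊕1⊕0⊕1⊕0⊕0⊕0⊕1⊕0⊕0⊕0⊕0 = 0
s4: b4⊕b5⊕b6⊕b7⊕b12⊕b13⊕b14⊕b15⊕b20⊕b21⊕b22⊕b23⊕b28⊕b29⊕b30⊕b31 = 1⊕0⊕1⊕1⊕1⊕0⊕0⊕1⊕0⊕1⊕0⊕1⊕1⊕1⊕0⊕0 = 1
s8: b8⊕b9⊕b10⊕b11⊕b12⊕b13⊕b14⊕b15⊕b24⊕b25⊕b26⊕b27⊕b28⊕b29⊕b30⊕b31 = 1⊕0⊕1⊕1⊕1⊕0⊕0⊕1⊕1⊕1⊕0⊕0⊕1⊕1⊕0⊕0 = 1
s16: b16⊕b17⊕b18⊕b19⊕b20⊕b21⊕b22⊕b23⊕b24⊕b25⊕b26⊕b27⊕b28⊕b29⊕b30⊕b31 = 1⊕1⊕0⊕0⊕0⊕1⊕0⊕1⊕1⊕1⊕0⊕0⊕1⊕1⊕0⊕0 = 0
Syndrome (s16...s1) = 01101 → position 13.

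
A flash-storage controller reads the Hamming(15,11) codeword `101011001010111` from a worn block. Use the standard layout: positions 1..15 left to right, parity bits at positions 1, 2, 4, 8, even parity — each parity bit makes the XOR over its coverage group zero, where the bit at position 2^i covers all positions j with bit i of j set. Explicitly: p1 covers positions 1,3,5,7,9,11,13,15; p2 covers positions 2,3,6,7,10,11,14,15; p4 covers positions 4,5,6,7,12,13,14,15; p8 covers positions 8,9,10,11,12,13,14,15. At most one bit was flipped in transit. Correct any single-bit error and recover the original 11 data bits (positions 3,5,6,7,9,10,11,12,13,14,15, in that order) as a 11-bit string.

11101010110

s1: b1⊕b3⊕b5⊕b7⊕b9⊕b11⊕b13⊕b15 = 1⊕1⊕1⊕0⊕1⊕1⊕1⊕1 = 1
s2: b2⊕b3⊕b6⊕b7⊕b10⊕b11⊕b14⊕b15 = 0⊕1⊕1⊕0⊕0⊕1⊕1⊕1 = 1
s4: b4⊕b5⊕b6⊕b7⊕b12⊕b13⊕b14⊕b15 = 0⊕1⊕1⊕0⊕0⊕1⊕1⊕1 = 1
s8: b8⊕b9⊕b10⊕b11⊕b12⊕b13⊕b14⊕b15 = 0⊕1⊕0⊕1⊕0⊕1⊕1⊕1 = 1
Syndrome (s8...s1) = 1111 → position 15.
Flip bit 15: corrected codeword = 101011001010110
Data bits at positions 3,5,6,7,9,10,11,12,13,14,15: 11101010110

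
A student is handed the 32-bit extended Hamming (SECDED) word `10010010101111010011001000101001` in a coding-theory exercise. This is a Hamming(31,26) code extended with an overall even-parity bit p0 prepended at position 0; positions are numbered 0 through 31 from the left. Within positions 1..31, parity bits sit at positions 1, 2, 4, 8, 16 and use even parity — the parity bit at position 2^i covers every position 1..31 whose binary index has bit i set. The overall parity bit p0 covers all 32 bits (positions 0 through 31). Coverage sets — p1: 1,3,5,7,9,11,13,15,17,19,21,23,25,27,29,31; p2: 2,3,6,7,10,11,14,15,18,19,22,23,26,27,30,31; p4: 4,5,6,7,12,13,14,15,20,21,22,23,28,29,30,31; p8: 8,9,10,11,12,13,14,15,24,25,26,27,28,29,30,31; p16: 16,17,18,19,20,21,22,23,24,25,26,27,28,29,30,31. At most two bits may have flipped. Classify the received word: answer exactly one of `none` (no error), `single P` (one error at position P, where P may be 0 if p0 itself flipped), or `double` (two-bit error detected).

single 12

s1: b1⊕b3⊕b5⊕b7⊕b9⊕b11⊕b13⊕b15⊕b17⊕b19⊕b21⊕b23⊕b25⊕b27⊕b29⊕b31 = 0⊕1⊕0⊕0⊕0⊕1⊕1⊕1⊕0⊕1⊕0⊕0⊕0⊕0⊕0⊕1 = 0
s2: b2⊕b3⊕b6⊕b7⊕b10⊕b11⊕b14⊕b15⊕b18⊕b19⊕b22⊕b23⊕b26⊕b27⊕b30⊕b31 = 0⊕1⊕1⊕0⊕1⊕1⊕0⊕1⊕1⊕1⊕1⊕0⊕1⊕0⊕0⊕1 = 0
s4: b4⊕b5⊕b6⊕b7⊕b12⊕b13⊕b14⊕b15⊕b20⊕b21⊕b22⊕b23⊕b28⊕b29⊕b30⊕b31 = 0⊕0⊕1⊕0⊕1⊕1⊕0⊕1⊕0⊕0⊕1⊕0⊕1⊕0⊕0⊕1 = 1
s8: b8⊕b9⊕b10⊕b11⊕b12⊕b13⊕b14⊕b15⊕b24⊕b25⊕b26⊕b27⊕b28⊕b29⊕b30⊕b31 = 1⊕0⊕1⊕1⊕1⊕1⊕0⊕1⊕0⊕0⊕1⊕0⊕1⊕0⊕0⊕1 = 1
s16: b16⊕b17⊕b18⊕b19⊕b20⊕b21⊕b22⊕b23⊕b24⊕b25⊕b26⊕b27⊕b28⊕b29⊕b30⊕b31 = 0⊕0⊕1⊕1⊕0⊕0⊕1⊕0⊕0⊕0⊕1⊕0⊕1⊕0⊕0⊕1 = 0
Syndrome (s16...s1) = 01100 → position 12.
Overall parity (XOR of all 32 bits, including p0): 1⊕0⊕0⊕1⊕0⊕0⊕1⊕0⊕1⊕0⊕1⊕1⊕1⊕1⊕0⊕1⊕0⊕0⊕1⊕1⊕0⊕0⊕1⊕0⊕0⊕0⊕1⊕0⊕1⊕0⊕0⊕1 = 1
Overall=1, syndrome position=12 → single-bit error at position 12.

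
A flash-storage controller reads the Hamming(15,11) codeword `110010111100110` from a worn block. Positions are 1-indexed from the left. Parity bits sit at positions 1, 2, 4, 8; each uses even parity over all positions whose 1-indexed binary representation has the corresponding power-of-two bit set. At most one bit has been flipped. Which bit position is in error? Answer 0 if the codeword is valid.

s1: b1⊕b3⊕b5⊕b7⊕b9⊕b11⊕b13⊕b15 = 1⊕0⊕1⊕1⊕1⊕0⊕1⊕0 = 1
s2: b2⊕b3⊕b6⊕b7⊕b10⊕b11⊕b14⊕b15 = 1⊕0⊕0⊕1⊕1⊕0⊕1⊕0 = 0
s4: b4⊕b5⊕b6⊕b7⊕b12⊕b13⊕b14⊕b15 = 0⊕1⊕0⊕1⊕0⊕1⊕1⊕0 = 0
s8: b8⊕b9⊕b10⊕b11⊕b12⊕b13⊕b14⊕b15 = 1⊕1⊕1⊕0⊕0⊕1⊕1⊕0 = 1
Syndrome (s8...s1) = 1001 → position 9.

9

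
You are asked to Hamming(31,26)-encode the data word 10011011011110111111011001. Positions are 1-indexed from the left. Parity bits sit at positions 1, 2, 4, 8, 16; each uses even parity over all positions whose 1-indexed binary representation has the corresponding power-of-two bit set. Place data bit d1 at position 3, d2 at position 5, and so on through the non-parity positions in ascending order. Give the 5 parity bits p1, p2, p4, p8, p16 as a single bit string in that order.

10001

Place data bits at non-power-of-two positions: b3=1, b5=0, b6=0, b7=1, b9=1, b10=0, b11=1, b12=1, b13=0, b14=1, b15=1, b17=1, b18=1, b19=0, b20=1, b21=1, b22=1, b23=1, b24=1, b25=1, b26=0, b27=1, b28=1, b29=0, b30=0, b31=1.
p1 = XOR of data positions {3,5,7,9,11,13,15,17,19,21,23,25,27,29,31} = 1⊕0⊕1⊕1⊕1⊕0⊕1⊕1⊕0⊕1⊕1⊕1⊕1⊕0⊕1 = 1
p2 = XOR of data positions {3,6,7,10,11,14,15,18,19,22,23,26,27,30,31} = 1⊕0⊕1⊕0⊕1⊕1⊕1⊕1⊕0⊕1⊕1⊕0⊕1⊕0⊕1 = 0
p4 = XOR of data positions {5,6,7,12,13,14,15,20,21,22,23,28,29,30,31} = 0⊕0⊕1⊕1⊕0⊕1⊕1⊕1⊕1⊕1⊕1⊕1⊕0⊕0⊕1 = 0
p8 = XOR of data positions {9,10,11,12,13,14,15,24,25,26,27,28,29,30,31} = 1⊕0⊕1⊕1⊕0⊕1⊕1⊕1⊕1⊕0⊕1⊕1⊕0⊕0⊕1 = 0
p16 = XOR of data positions {17,18,19,20,21,22,23,24,25,26,27,28,29,30,31} = 1⊕1⊕0⊕1⊕1⊕1⊕1⊕1⊕1⊕0⊕1⊕1⊕0⊕0⊕1 = 1
Parity bits p1,p2,p4,p8,p16 = 10001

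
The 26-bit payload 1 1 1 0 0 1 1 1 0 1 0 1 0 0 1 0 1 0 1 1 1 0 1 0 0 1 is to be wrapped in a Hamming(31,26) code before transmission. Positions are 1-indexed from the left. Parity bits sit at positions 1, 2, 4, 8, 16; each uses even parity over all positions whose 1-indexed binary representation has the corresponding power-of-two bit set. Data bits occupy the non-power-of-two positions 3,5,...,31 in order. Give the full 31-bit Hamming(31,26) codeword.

Place data bits at non-power-of-two positions: b3=1, b5=1, b6=1, b7=0, b9=0, b10=1, b11=1, b12=1, b13=0, b14=1, b15=0, b17=1, b18=0, b19=0, b20=1, b21=0, b22=1, b23=0, b24=1, b25=1, b26=1, b27=0, b28=1, b29=0, b30=0, b31=1.
p1 = XOR of data positions {3,5,7,9,11,13,15,17,19,21,23,25,27,29,31} = 1⊕1⊕0⊕0⊕1⊕0⊕0⊕1⊕0⊕0⊕0⊕1⊕0⊕0⊕1 = 0
p2 = XOR of data positions {3,6,7,10,11,14,15,18,19,22,23,26,27,30,31} = 1⊕1⊕0⊕1⊕1⊕1⊕0⊕0⊕0⊕1⊕0⊕1⊕0⊕0⊕1 = 0
p4 = XOR of data positions {5,6,7,12,13,14,15,20,21,22,23,28,29,30,31} = 1⊕1⊕0⊕1⊕0⊕1⊕0⊕1⊕0⊕1⊕0⊕1⊕0⊕0⊕1 = 0
p8 = XOR of data positions {9,10,11,12,13,14,15,24,25,26,27,28,29,30,31} = 0⊕1⊕1⊕1⊕0⊕1⊕0⊕1⊕1⊕1⊕0⊕1⊕0⊕0⊕1 = 1
p16 = XOR of data positions {17,18,19,20,21,22,23,24,25,26,27,28,29,30,31} = 1⊕0⊕0⊕1⊕0⊕1⊕0⊕1⊕1⊕1⊕0⊕1⊕0⊕0⊕1 = 0
Codeword b1..b31 = 0010110101110100100101011101001

0010110101110100100101011101001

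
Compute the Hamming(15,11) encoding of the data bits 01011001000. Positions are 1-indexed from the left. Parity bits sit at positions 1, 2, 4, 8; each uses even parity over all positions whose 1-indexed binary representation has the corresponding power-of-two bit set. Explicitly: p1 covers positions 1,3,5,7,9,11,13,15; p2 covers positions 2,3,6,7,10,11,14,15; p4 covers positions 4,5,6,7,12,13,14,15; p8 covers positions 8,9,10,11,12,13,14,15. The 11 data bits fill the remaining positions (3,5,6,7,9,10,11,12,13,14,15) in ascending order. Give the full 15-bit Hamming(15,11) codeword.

110110101001000

Place data bits at non-power-of-two positions: b3=0, b5=1, b6=0, b7=1, b9=1, b10=0, b11=0, b12=1, b13=0, b14=0, b15=0.
p1 = XOR of data positions {3,5,7,9,11,13,15} = 0⊕1⊕1⊕1⊕0⊕0⊕0 = 1
p2 = XOR of data positions {3,6,7,10,11,14,15} = 0⊕0⊕1⊕0⊕0⊕0⊕0 = 1
p4 = XOR of data positions {5,6,7,12,13,14,15} = 1⊕0⊕1⊕1⊕0⊕0⊕0 = 1
p8 = XOR of data positions {9,10,11,12,13,14,15} = 1⊕0⊕0⊕1⊕0⊕0⊕0 = 0
Codeword b1..b15 = 110110101001000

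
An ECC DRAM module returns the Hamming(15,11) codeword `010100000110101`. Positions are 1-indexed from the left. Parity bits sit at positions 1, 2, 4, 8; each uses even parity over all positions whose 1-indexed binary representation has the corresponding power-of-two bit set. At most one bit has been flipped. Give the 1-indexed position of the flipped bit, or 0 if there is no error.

s1: b1⊕b3⊕b5⊕b7⊕b9⊕b11⊕b13⊕b15 = 0⊕0⊕0⊕0⊕0⊕1⊕1⊕1 = 1
s2: b2⊕b3⊕b6⊕b7⊕b10⊕b11⊕b14⊕b15 = 1⊕0⊕0⊕0⊕1⊕1⊕0⊕1 = 0
s4: b4⊕b5⊕b6⊕b7⊕b12⊕b13⊕b14⊕b15 = 1⊕0⊕0⊕0⊕0⊕1⊕0⊕1 = 1
s8: b8⊕b9⊕b10⊕b11⊕b12⊕b13⊕b14⊕b15 = 0⊕0⊕1⊕1⊕0⊕1⊕0⊕1 = 0
Syndrome (s8...s1) = 0101 → position 5.

5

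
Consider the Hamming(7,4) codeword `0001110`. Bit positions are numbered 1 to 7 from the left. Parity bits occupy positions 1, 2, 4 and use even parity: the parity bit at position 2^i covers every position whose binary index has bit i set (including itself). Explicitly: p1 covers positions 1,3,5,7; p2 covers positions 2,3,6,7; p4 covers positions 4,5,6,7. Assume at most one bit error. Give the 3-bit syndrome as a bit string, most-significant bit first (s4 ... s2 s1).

111

s1: b1⊕b3⊕b5⊕b7 = 0⊕0⊕1⊕0 = 1
s2: b2⊕b3⊕b6⊕b7 = 0⊕0⊕1⊕0 = 1
s4: b4⊕b5⊕b6⊕b7 = 1⊕1⊕1⊕0 = 1
Syndrome (s4...s1) = 111 → position 7.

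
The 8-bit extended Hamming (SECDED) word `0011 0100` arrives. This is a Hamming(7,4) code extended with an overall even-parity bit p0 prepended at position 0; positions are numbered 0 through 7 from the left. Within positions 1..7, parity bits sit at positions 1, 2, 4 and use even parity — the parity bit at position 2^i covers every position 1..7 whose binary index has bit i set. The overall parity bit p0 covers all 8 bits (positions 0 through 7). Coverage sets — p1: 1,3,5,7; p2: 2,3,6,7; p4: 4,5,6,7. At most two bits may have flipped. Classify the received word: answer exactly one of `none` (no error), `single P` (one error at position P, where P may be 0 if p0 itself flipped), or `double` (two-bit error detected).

s1: b1⊕b3⊕b5⊕b7 = 0⊕1⊕1⊕0 = 0
s2: b2⊕b3⊕b6⊕b7 = 1⊕1⊕0⊕0 = 0
s4: b4⊕b5⊕b6⊕b7 = 0⊕1⊕0⊕0 = 1
Syndrome (s4...s1) = 100 → position 4.
Overall parity (XOR of all 8 bits, including p0): 0⊕0⊕1⊕1⊕0⊕1⊕0⊕0 = 1
Overall=1, syndrome position=4 → single-bit error at position 4.

single 4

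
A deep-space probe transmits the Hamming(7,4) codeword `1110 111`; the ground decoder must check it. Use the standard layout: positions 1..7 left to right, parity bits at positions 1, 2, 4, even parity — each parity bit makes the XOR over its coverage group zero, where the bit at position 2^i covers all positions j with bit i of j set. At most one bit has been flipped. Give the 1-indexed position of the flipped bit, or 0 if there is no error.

4

s1: b1⊕b3⊕b5⊕b7 = 1⊕1⊕1⊕1 = 0
s2: b2⊕b3⊕b6⊕b7 = 1⊕1⊕1⊕1 = 0
s4: b4⊕b5⊕b6⊕b7 = 0⊕1⊕1⊕1 = 1
Syndrome (s4...s1) = 100 → position 4.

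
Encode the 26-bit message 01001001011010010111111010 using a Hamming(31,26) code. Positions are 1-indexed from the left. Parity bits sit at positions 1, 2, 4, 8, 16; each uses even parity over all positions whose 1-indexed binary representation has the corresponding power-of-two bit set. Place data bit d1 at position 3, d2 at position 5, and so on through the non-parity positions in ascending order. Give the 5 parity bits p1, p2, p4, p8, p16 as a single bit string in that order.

Place data bits at non-power-of-two positions: b3=0, b5=1, b6=0, b7=0, b9=1, b10=0, b11=0, b12=1, b13=0, b14=1, b15=1, b17=0, b18=1, b19=0, b20=0, b21=1, b22=0, b23=1, b24=1, b25=1, b26=1, b27=1, b28=1, b29=0, b30=1, b31=0.
p1 = XOR of data positions {3,5,7,9,11,13,15,17,19,21,23,25,27,29,31} = 0⊕1⊕0⊕1⊕0⊕0⊕1⊕0⊕0⊕1⊕1⊕1⊕1⊕0⊕0 = 1
p2 = XOR of data positions {3,6,7,10,11,14,15,18,19,22,23,26,27,30,31} = 0⊕0⊕0⊕0⊕0⊕1⊕1⊕1⊕0⊕0⊕1⊕1⊕1⊕1⊕0 = 1
p4 = XOR of data positions {5,6,7,12,13,14,15,20,21,22,23,28,29,30,31} = 1⊕0⊕0⊕1⊕0⊕1⊕1⊕0⊕1⊕0⊕1⊕1⊕0⊕1⊕0 = 0
p8 = XOR of data positions {9,10,11,12,13,14,15,24,25,26,27,28,29,30,31} = 1⊕0⊕0⊕1⊕0⊕1⊕1⊕1⊕1⊕1⊕1⊕1⊕0⊕1⊕0 = 0
p16 = XOR of data positions {17,18,19,20,21,22,23,24,25,26,27,28,29,30,31} = 0⊕1⊕0⊕0⊕1⊕0⊕1⊕1⊕1⊕1⊕1⊕1⊕0⊕1⊕0 = 1
Parity bits p1,p2,p4,p8,p16 = 11001

11001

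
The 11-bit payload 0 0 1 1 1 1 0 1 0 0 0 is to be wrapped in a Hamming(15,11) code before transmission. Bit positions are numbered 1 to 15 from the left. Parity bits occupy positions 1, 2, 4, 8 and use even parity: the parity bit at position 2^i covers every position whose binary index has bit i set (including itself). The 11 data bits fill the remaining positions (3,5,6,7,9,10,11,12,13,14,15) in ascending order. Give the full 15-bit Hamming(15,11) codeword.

010101111101000

Place data bits at non-power-of-two positions: b3=0, b5=0, b6=1, b7=1, b9=1, b10=1, b11=0, b12=1, b13=0, b14=0, b15=0.
p1 = XOR of data positions {3,5,7,9,11,13,15} = 0⊕0⊕1⊕1⊕0⊕0⊕0 = 0
p2 = XOR of data positions {3,6,7,10,11,14,15} = 0⊕1⊕1⊕1⊕0⊕0⊕0 = 1
p4 = XOR of data positions {5,6,7,12,13,14,15} = 0⊕1⊕1⊕1⊕0⊕0⊕0 = 1
p8 = XOR of data positions {9,10,11,12,13,14,15} = 1⊕1⊕0⊕1⊕0⊕0⊕0 = 1
Codeword b1..b15 = 010101111101000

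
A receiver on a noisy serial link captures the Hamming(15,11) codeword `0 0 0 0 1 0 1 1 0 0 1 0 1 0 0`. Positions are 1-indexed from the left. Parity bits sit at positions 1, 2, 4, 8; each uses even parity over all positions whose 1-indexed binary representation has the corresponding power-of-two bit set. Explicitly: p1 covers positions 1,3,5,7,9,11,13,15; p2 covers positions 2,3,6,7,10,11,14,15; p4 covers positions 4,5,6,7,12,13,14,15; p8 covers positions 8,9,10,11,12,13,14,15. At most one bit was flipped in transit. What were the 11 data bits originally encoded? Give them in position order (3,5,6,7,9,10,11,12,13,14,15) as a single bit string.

s1: b1⊕b3⊕b5⊕b7⊕b9⊕b11⊕b13⊕b15 = 0⊕0⊕1⊕1⊕0⊕1⊕1⊕0 = 0
s2: b2⊕b3⊕b6⊕b7⊕b10⊕b11⊕b14⊕b15 = 0⊕0⊕0⊕1⊕0⊕1⊕0⊕0 = 0
s4: b4⊕b5⊕b6⊕b7⊕b12⊕b13⊕b14⊕b15 = 0⊕1⊕0⊕1⊕0⊕1⊕0⊕0 = 1
s8: b8⊕b9⊕b10⊕b11⊕b12⊕b13⊕b14⊕b15 = 1⊕0⊕0⊕1⊕0⊕1⊕0⊕0 = 1
Syndrome (s8...s1) = 1100 → position 12.
Flip bit 12: corrected codeword = 000010110011100
Data bits at positions 3,5,6,7,9,10,11,12,13,14,15: 01010011100

01010011100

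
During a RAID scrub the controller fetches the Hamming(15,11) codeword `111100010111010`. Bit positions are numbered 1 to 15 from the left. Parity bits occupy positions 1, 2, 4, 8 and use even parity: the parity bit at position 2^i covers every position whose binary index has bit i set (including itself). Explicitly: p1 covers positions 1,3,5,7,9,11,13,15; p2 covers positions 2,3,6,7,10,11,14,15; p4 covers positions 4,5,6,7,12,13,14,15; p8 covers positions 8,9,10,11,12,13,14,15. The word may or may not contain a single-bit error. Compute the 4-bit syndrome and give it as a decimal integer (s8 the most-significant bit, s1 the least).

s1: b1⊕b3⊕b5⊕b7⊕b9⊕b11⊕b13⊕b15 = 1⊕1⊕0⊕0⊕0⊕1⊕0⊕0 = 1
s2: b2⊕b3⊕b6⊕b7⊕b10⊕b11⊕b14⊕b15 = 1⊕1⊕0⊕0⊕1⊕1⊕1⊕0 = 1
s4: b4⊕b5⊕b6⊕b7⊕b12⊕b13⊕b14⊕b15 = 1⊕0⊕0⊕0⊕1⊕0⊕1⊕0 = 1
s8: b8⊕b9⊕b10⊕b11⊕b12⊕b13⊕b14⊕b15 = 1⊕0⊕1⊕1⊕1⊕0⊕1⊕0 = 1
Syndrome (s8...s1) = 1111 → position 15.

15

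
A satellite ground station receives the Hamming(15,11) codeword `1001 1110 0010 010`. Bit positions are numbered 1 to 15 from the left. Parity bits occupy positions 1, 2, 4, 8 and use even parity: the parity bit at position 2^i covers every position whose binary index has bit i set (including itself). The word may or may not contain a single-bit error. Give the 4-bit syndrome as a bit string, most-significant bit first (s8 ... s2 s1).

s1: b1⊕b3⊕b5⊕b7⊕b9⊕b11⊕b13⊕b15 = 1⊕0⊕1⊕1⊕0⊕1⊕0⊕0 = 0
s2: b2⊕b3⊕b6⊕b7⊕b10⊕b11⊕b14⊕b15 = 0⊕0⊕1⊕1⊕0⊕1⊕1⊕0 = 0
s4: b4⊕b5⊕b6⊕b7⊕b12⊕b13⊕b14⊕b15 = 1⊕1⊕1⊕1⊕0⊕0⊕1⊕0 = 1
s8: b8⊕b9⊕b10⊕b11⊕b12⊕b13⊕b14⊕b15 = 0⊕0⊕0⊕1⊕0⊕0⊕1⊕0 = 0
Syndrome (s8...s1) = 0100 → position 4.

0100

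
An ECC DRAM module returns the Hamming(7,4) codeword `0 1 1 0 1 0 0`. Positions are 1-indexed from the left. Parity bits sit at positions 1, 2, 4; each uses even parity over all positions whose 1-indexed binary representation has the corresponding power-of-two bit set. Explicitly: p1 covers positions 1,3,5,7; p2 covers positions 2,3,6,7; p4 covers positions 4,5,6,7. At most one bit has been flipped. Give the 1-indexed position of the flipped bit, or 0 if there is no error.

s1: b1⊕b3⊕b5⊕b7 = 0⊕1⊕1⊕0 = 0
s2: b2⊕b3⊕b6⊕b7 = 1⊕1⊕0⊕0 = 0
s4: b4⊕b5⊕b6⊕b7 = 0⊕1⊕0⊕0 = 1
Syndrome (s4...s1) = 100 → position 4.

4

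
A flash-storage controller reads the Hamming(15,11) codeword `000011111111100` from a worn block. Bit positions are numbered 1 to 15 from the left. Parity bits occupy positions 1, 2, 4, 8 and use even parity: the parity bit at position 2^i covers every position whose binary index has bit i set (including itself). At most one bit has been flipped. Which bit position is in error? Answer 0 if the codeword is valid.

s1: b1⊕b3⊕b5⊕b7⊕b9⊕b11⊕b13⊕b15 = 0⊕0⊕1⊕1⊕1⊕1⊕1⊕0 = 1
s2: b2⊕b3⊕b6⊕b7⊕b10⊕b11⊕b14⊕b15 = 0⊕0⊕1⊕1⊕1⊕1⊕0⊕0 = 0
s4: b4⊕b5⊕b6⊕b7⊕b12⊕b13⊕b14⊕b15 = 0⊕1⊕1⊕1⊕1⊕1⊕0⊕0 = 1
s8: b8⊕b9⊕b10⊕b11⊕b12⊕b13⊕b14⊕b15 = 1⊕1⊕1⊕1⊕1⊕1⊕0⊕0 = 0
Syndrome (s8...s1) = 0101 → position 5.

5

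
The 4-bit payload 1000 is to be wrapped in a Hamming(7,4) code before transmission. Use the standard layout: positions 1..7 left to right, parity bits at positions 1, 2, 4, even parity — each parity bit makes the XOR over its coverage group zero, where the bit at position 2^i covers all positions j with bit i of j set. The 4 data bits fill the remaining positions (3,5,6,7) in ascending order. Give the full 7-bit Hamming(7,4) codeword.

1110000

Place data bits at non-power-of-two positions: b3=1, b5=0, b6=0, b7=0.
p1 = XOR of data positions {3,5,7} = 1⊕0⊕0 = 1
p2 = XOR of data positions {3,6,7} = 1⊕0⊕0 = 1
p4 = XOR of data positions {5,6,7} = 0⊕0⊕0 = 0
Codeword b1..b7 = 1110000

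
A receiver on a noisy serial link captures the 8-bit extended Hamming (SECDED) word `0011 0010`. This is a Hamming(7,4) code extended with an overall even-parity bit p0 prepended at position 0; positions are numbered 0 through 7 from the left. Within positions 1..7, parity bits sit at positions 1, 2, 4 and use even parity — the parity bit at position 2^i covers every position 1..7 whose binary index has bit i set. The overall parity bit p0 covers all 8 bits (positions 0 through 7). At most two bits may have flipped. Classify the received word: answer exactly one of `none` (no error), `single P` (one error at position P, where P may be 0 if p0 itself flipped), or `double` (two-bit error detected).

single 7

s1: b1⊕b3⊕b5⊕b7 = 0⊕1⊕0⊕0 = 1
s2: b2⊕b3⊕b6⊕b7 = 1⊕1⊕1⊕0 = 1
s4: b4⊕b5⊕b6⊕b7 = 0⊕0⊕1⊕0 = 1
Syndrome (s4...s1) = 111 → position 7.
Overall parity (XOR of all 8 bits, including p0): 0⊕0⊕1⊕1⊕0⊕0⊕1⊕0 = 1
Overall=1, syndrome position=7 → single-bit error at position 7.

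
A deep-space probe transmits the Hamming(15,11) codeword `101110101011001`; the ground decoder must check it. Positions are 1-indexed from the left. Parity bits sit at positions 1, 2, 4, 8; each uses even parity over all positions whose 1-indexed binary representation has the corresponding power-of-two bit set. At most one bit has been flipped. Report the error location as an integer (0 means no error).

5

s1: b1⊕b3⊕b5⊕b7⊕b9⊕b11⊕b13⊕b15 = 1⊕1⊕1⊕1⊕1⊕1⊕0⊕1 = 1
s2: b2⊕b3⊕b6⊕b7⊕b10⊕b11⊕b14⊕b15 = 0⊕1⊕0⊕1⊕0⊕1⊕0⊕1 = 0
s4: b4⊕b5⊕b6⊕b7⊕b12⊕b13⊕b14⊕b15 = 1⊕1⊕0⊕1⊕1⊕0⊕0⊕1 = 1
s8: b8⊕b9⊕b10⊕b11⊕b12⊕b13⊕b14⊕b15 = 0⊕1⊕0⊕1⊕1⊕0⊕0⊕1 = 0
Syndrome (s8...s1) = 0101 → position 5.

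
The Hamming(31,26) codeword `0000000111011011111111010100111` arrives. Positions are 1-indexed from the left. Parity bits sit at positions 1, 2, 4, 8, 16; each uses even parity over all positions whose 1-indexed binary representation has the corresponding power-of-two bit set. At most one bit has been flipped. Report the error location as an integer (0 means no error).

s1: b1⊕b3⊕b5⊕b7⊕b9⊕b11⊕b13⊕b15⊕b17⊕b19⊕b21⊕b23⊕b25⊕b27⊕b29⊕b31 = 0⊕0⊕0⊕0⊕1⊕0⊕1⊕1⊕1⊕1⊕1⊕0⊕0⊕0⊕1⊕1 = 0
s2: b2⊕b3⊕b6⊕b7⊕b10⊕b11⊕b14⊕b15⊕b18⊕b19⊕b22⊕b23⊕b26⊕b27⊕b30⊕b31 = 0⊕0⊕0⊕0⊕1⊕0⊕0⊕1⊕1⊕1⊕1⊕0⊕1⊕0⊕1⊕1 = 0
s4: b4⊕b5⊕b6⊕b7⊕b12⊕b13⊕b14⊕b15⊕b20⊕b21⊕b22⊕b23⊕b28⊕b29⊕b30⊕b31 = 0⊕0⊕0⊕0⊕1⊕1⊕0⊕1⊕1⊕1⊕1⊕0⊕0⊕1⊕1⊕1 = 1
s8: b8⊕b9⊕b10⊕b11⊕b12⊕b13⊕b14⊕b15⊕b24⊕b25⊕b26⊕b27⊕b28⊕b29⊕b30⊕b31 = 1⊕1⊕1⊕0⊕1⊕1⊕0⊕1⊕1⊕0⊕1⊕0⊕0⊕1⊕1⊕1 = 1
s16: b16⊕b17⊕b18⊕b19⊕b20⊕b21⊕b22⊕b23⊕b24⊕b25⊕b26⊕b27⊕b28⊕b29⊕b30⊕b31 = 1⊕1⊕1⊕1⊕1⊕1⊕1⊕0⊕1⊕0⊕1⊕0⊕0⊕1⊕1⊕1 = 0
Syndrome (s16...s1) = 01100 → position 12.

12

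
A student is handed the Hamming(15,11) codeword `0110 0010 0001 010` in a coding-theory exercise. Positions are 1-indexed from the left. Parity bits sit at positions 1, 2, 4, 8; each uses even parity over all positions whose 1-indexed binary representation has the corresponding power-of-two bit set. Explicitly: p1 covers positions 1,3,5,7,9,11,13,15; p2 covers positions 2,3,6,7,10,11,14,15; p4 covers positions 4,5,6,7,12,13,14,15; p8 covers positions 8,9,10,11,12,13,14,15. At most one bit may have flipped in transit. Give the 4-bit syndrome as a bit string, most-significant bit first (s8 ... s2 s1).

s1: b1⊕b3⊕b5⊕b7⊕b9⊕b11⊕b13⊕b15 = 0⊕1⊕0⊕1⊕0⊕0⊕0⊕0 = 0
s2: b2⊕b3⊕b6⊕b7⊕b10⊕b11⊕b14⊕b15 = 1⊕1⊕0⊕1⊕0⊕0⊕1⊕0 = 0
s4: b4⊕b5⊕b6⊕b7⊕b12⊕b13⊕b14⊕b15 = 0⊕0⊕0⊕1⊕1⊕0⊕1⊕0 = 1
s8: b8⊕b9⊕b10⊕b11⊕b12⊕b13⊕b14⊕b15 = 0⊕0⊕0⊕0⊕1⊕0⊕1⊕0 = 0
Syndrome (s8...s1) = 0100 → position 4.

0100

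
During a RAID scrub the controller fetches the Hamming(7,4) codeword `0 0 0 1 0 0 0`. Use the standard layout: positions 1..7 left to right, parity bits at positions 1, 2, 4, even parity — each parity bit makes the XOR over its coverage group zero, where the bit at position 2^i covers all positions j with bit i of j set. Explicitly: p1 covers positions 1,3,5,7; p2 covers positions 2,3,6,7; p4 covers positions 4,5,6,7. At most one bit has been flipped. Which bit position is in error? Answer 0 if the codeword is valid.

s1: b1⊕b3⊕b5⊕b7 = 0⊕0⊕0⊕0 = 0
s2: b2⊕b3⊕b6⊕b7 = 0⊕0⊕0⊕0 = 0
s4: b4⊕b5⊕b6⊕b7 = 1⊕0⊕0⊕0 = 1
Syndrome (s4...s1) = 100 → position 4.

4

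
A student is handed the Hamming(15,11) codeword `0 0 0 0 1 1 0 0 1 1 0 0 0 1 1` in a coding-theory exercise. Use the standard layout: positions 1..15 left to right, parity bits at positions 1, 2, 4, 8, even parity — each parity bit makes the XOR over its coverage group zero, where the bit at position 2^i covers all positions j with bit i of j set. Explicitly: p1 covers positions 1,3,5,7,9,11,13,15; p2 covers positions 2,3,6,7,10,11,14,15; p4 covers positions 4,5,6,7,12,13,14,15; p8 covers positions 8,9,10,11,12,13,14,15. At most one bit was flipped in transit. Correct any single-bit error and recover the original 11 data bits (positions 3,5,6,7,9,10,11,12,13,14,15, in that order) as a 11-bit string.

s1: b1⊕b3⊕b5⊕b7⊕b9⊕b11⊕b13⊕b15 = 0⊕0⊕1⊕0⊕1⊕0⊕0⊕1 = 1
s2: b2⊕b3⊕b6⊕b7⊕b10⊕b11⊕b14⊕b15 = 0⊕0⊕1⊕0⊕1⊕0⊕1⊕1 = 0
s4: b4⊕b5⊕b6⊕b7⊕b12⊕b13⊕b14⊕b15 = 0⊕1⊕1⊕0⊕0⊕0⊕1⊕1 = 0
s8: b8⊕b9⊕b10⊕b11⊕b12⊕b13⊕b14⊕b15 = 0⊕1⊕1⊕0⊕0⊕0⊕1⊕1 = 0
Syndrome (s8...s1) = 0001 → position 1.
Flip bit 1: corrected codeword = 100011001100011
Data bits at positions 3,5,6,7,9,10,11,12,13,14,15: 01101100011

01101100011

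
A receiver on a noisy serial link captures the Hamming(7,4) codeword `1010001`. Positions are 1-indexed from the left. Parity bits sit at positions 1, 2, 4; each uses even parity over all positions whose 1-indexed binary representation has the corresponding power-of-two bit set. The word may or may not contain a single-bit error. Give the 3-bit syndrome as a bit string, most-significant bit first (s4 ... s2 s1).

s1: b1⊕b3⊕b5⊕b7 = 1⊕1⊕0⊕1 = 1
s2: b2⊕b3⊕b6⊕b7 = 0⊕1⊕0⊕1 = 0
s4: b4⊕b5⊕b6⊕b7 = 0⊕0⊕0⊕1 = 1
Syndrome (s4...s1) = 101 → position 5.

101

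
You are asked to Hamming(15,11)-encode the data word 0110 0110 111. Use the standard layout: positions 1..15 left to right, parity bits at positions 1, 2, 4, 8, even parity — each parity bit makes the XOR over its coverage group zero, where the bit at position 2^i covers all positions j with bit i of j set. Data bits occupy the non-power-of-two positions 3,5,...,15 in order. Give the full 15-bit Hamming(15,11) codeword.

010111010110111

Place data bits at non-power-of-two positions: b3=0, b5=1, b6=1, b7=0, b9=0, b10=1, b11=1, b12=0, b13=1, b14=1, b15=1.
p1 = XOR of data positions {3,5,7,9,11,13,15} = 0⊕1⊕0⊕0⊕1⊕1⊕1 = 0
p2 = XOR of data positions {3,6,7,10,11,14,15} = 0⊕1⊕0⊕1⊕1⊕1⊕1 = 1
p4 = XOR of data positions {5,6,7,12,13,14,15} = 1⊕1⊕0⊕0⊕1⊕1⊕1 = 1
p8 = XOR of data positions {9,10,11,12,13,14,15} = 0⊕1⊕1⊕0⊕1⊕1⊕1 = 1
Codeword b1..b15 = 010111010110111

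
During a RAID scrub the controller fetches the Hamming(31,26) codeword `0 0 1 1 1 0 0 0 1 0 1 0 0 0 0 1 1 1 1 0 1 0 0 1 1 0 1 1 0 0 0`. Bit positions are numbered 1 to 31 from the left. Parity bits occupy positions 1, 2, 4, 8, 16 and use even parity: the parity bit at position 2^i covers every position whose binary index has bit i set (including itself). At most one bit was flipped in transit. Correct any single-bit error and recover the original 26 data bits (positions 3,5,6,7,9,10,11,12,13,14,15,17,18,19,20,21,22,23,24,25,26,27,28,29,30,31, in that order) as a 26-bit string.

s1: b1⊕b3⊕b5⊕b7⊕b9⊕b11⊕b13⊕b15⊕b17⊕b19⊕b21⊕b23⊕b25⊕b27⊕b29⊕b31 = 0⊕1⊕1⊕0⊕1⊕1⊕0⊕0⊕1⊕1⊕1⊕0⊕1⊕1⊕0⊕0 = 1
s2: b2⊕b3⊕b6⊕b7⊕b10⊕b11⊕b14⊕b15⊕b18⊕b19⊕b22⊕b23⊕b26⊕b27⊕b30⊕b31 = 0⊕1⊕0⊕0⊕0⊕1⊕0⊕0⊕1⊕1⊕0⊕0⊕0⊕1⊕0⊕0 = 1
s4: b4⊕b5⊕b6⊕b7⊕b12⊕b13⊕b14⊕b15⊕b20⊕b21⊕b22⊕b23⊕b28⊕b29⊕b30⊕b31 = 1⊕1⊕0⊕0⊕0⊕0⊕0⊕0⊕0⊕1⊕0⊕0⊕1⊕0⊕0⊕0 = 0
s8: b8⊕b9⊕b10⊕b11⊕b12⊕b13⊕b14⊕b15⊕b24⊕b25⊕b26⊕b27⊕b28⊕b29⊕b30⊕b31 = 0⊕1⊕0⊕1⊕0⊕0⊕0⊕0⊕1⊕1⊕0⊕1⊕1⊕0⊕0⊕0 = 0
s16: b16⊕b17⊕b18⊕b19⊕b20⊕b21⊕b22⊕b23⊕b24⊕b25⊕b26⊕b27⊕b28⊕b29⊕b30⊕b31 = 1⊕1⊕1⊕1⊕0⊕1⊕0⊕0⊕1⊕1⊕0⊕1⊕1⊕0⊕0⊕0 = 1
Syndrome (s16...s1) = 10011 → position 19.
Flip bit 19: corrected codeword = 0011100010100001110010011011000
Data bits at positions 3,5,6,7,9,10,11,12,13,14,15,17,18,19,20,21,22,23,24,25,26,27,28,29,30,31: 11001010000110010011011000

11001010000110010011011000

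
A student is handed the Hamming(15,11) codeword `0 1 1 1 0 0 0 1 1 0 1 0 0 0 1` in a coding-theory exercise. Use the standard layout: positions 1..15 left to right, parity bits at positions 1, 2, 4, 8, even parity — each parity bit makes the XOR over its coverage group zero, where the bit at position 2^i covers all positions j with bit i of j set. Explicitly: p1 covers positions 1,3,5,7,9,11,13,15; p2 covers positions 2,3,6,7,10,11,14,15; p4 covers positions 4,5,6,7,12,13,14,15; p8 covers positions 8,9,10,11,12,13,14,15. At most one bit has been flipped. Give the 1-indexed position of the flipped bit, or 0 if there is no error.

0

s1: b1⊕b3⊕b5⊕b7⊕b9⊕b11⊕b13⊕b15 = 0⊕1⊕0⊕0⊕1⊕1⊕0⊕1 = 0
s2: b2⊕b3⊕b6⊕b7⊕b10⊕b11⊕b14⊕b15 = 1⊕1⊕0⊕0⊕0⊕1⊕0⊕1 = 0
s4: b4⊕b5⊕b6⊕b7⊕b12⊕b13⊕b14⊕b15 = 1⊕0⊕0⊕0⊕0⊕0⊕0⊕1 = 0
s8: b8⊕b9⊕b10⊕b11⊕b12⊕b13⊕b14⊕b15 = 1⊕1⊕0⊕1⊕0⊕0⊕0⊕1 = 0
Syndrome (s8...s1) = 0000 → position 0 (no error).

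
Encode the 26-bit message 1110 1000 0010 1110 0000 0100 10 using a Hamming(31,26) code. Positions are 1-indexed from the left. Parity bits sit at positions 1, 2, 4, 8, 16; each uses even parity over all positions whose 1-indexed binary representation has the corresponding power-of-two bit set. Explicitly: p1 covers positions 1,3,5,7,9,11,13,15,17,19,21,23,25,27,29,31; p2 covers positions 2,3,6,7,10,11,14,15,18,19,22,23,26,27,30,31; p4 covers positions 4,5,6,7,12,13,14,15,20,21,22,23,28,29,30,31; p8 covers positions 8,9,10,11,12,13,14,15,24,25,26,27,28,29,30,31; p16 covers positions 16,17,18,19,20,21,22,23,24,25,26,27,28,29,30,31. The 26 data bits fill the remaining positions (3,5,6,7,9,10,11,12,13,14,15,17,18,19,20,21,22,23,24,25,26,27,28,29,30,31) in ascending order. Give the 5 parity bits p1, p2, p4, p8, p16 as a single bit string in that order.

01101

Place data bits at non-power-of-two positions: b3=1, b5=1, b6=1, b7=0, b9=1, b10=0, b11=0, b12=0, b13=0, b14=0, b15=1, b17=0, b18=1, b19=1, b20=1, b21=0, b22=0, b23=0, b24=0, b25=0, b26=0, b27=1, b28=0, b29=0, b30=1, b31=0.
p1 = XOR of data positions {3,5,7,9,11,13,15,17,19,21,23,25,27,29,31} = 1⊕1⊕0⊕1⊕0⊕0⊕1⊕0⊕1⊕0⊕0⊕0⊕1⊕0⊕0 = 0
p2 = XOR of data positions {3,6,7,10,11,14,15,18,19,22,23,26,27,30,31} = 1⊕1⊕0⊕0⊕0⊕0⊕1⊕1⊕1⊕0⊕0⊕0⊕1⊕1⊕0 = 1
p4 = XOR of data positions {5,6,7,12,13,14,15,20,21,22,23,28,29,30,31} = 1⊕1⊕0⊕0⊕0⊕0⊕1⊕1⊕0⊕0⊕0⊕0⊕0⊕1⊕0 = 1
p8 = XOR of data positions {9,10,11,12,13,14,15,24,25,26,27,28,29,30,31} = 1⊕0⊕0⊕0⊕0⊕0⊕1⊕0⊕0⊕0⊕1⊕0⊕0⊕1⊕0 = 0
p16 = XOR of data positions {17,18,19,20,21,22,23,24,25,26,27,28,29,30,31} = 0⊕1⊕1⊕1⊕0⊕0⊕0⊕0⊕0⊕0⊕1⊕0⊕0⊕1⊕0 = 1
Parity bits p1,p2,p4,p8,p16 = 01101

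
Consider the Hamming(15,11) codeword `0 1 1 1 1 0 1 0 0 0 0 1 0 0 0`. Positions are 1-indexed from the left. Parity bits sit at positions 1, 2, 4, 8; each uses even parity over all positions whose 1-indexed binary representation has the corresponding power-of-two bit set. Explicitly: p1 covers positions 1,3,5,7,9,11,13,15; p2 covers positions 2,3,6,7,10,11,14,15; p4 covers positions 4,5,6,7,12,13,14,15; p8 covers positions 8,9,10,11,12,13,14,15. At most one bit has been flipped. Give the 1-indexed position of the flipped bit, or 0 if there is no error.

11

s1: b1⊕b3⊕b5⊕b7⊕b9⊕b11⊕b13⊕b15 = 0⊕1⊕1⊕1⊕0⊕0⊕0⊕0 = 1
s2: b2⊕b3⊕b6⊕b7⊕b10⊕b11⊕b14⊕b15 = 1⊕1⊕0⊕1⊕0⊕0⊕0⊕0 = 1
s4: b4⊕b5⊕b6⊕b7⊕b12⊕b13⊕b14⊕b15 = 1⊕1⊕0⊕1⊕1⊕0⊕0⊕0 = 0
s8: b8⊕b9⊕b10⊕b11⊕b12⊕b13⊕b14⊕b15 = 0⊕0⊕0⊕0⊕1⊕0⊕0⊕0 = 1
Syndrome (s8...s1) = 1011 → position 11.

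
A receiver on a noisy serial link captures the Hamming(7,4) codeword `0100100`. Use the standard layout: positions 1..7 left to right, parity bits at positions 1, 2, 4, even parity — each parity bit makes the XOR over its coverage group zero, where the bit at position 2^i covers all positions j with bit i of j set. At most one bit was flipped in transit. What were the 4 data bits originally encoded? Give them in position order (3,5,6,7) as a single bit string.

s1: b1⊕b3⊕b5⊕b7 = 0⊕0⊕1⊕0 = 1
s2: b2⊕b3⊕b6⊕b7 = 1⊕0⊕0⊕0 = 1
s4: b4⊕b5⊕b6⊕b7 = 0⊕1⊕0⊕0 = 1
Syndrome (s4...s1) = 111 → position 7.
Flip bit 7: corrected codeword = 0100101
Data bits at positions 3,5,6,7: 0101

0101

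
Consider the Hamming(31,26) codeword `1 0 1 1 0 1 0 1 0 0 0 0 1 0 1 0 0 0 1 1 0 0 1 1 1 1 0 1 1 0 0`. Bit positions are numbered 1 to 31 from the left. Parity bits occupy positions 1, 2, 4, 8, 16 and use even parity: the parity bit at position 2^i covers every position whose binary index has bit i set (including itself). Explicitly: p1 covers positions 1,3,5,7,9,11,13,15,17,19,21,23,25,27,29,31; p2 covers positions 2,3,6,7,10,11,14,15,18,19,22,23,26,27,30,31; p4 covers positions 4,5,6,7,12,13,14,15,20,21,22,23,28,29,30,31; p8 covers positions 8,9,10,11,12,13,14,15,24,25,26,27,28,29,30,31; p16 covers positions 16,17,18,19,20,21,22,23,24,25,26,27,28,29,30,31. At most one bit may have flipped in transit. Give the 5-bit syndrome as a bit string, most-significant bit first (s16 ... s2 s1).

s1: b1⊕b3⊕b5⊕b7⊕b9⊕b11⊕b13⊕b15⊕b17⊕b19⊕b21⊕b23⊕b25⊕b27⊕b29⊕b31 = 1⊕1⊕0⊕0⊕0⊕0⊕1⊕1⊕0⊕1⊕0⊕1⊕1⊕0⊕1⊕0 = 0
s2: b2⊕b3⊕b6⊕b7⊕b10⊕b11⊕b14⊕b15⊕b18⊕b19⊕b22⊕b23⊕b26⊕b27⊕b30⊕b31 = 0⊕1⊕1⊕0⊕0⊕0⊕0⊕1⊕0⊕1⊕0⊕1⊕1⊕0⊕0⊕0 = 0
s4: b4⊕b5⊕b6⊕b7⊕b12⊕b13⊕b14⊕b15⊕b20⊕b21⊕b22⊕b23⊕b28⊕b29⊕b30⊕b31 = 1⊕0⊕1⊕0⊕0⊕1⊕0⊕1⊕1⊕0⊕0⊕1⊕1⊕1⊕0⊕0 = 0
s8: b8⊕b9⊕b10⊕b11⊕b12⊕b13⊕b14⊕b15⊕b24⊕b25⊕b26⊕b27⊕b28⊕b29⊕b30⊕b31 = 1⊕0⊕0⊕0⊕0⊕1⊕0⊕1⊕1⊕1⊕1⊕0⊕1⊕1⊕0⊕0 = 0
s16: b16⊕b17⊕b18⊕b19⊕b20⊕b21⊕b22⊕b23⊕b24⊕b25⊕b26⊕b27⊕b28⊕b29⊕b30⊕b31 = 0⊕0⊕0⊕1⊕1⊕0⊕0⊕1⊕1⊕1⊕1⊕0⊕1⊕1⊕0⊕0 = 0
Syndrome (s16...s1) = 00000 → position 0 (no error).

00000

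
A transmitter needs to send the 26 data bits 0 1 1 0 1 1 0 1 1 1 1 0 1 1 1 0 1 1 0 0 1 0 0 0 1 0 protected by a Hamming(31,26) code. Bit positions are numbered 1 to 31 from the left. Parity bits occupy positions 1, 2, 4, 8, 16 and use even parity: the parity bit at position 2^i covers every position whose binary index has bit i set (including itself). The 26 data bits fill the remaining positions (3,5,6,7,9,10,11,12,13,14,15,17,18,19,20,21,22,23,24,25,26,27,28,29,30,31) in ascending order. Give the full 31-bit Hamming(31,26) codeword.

0000110011011111011101100100010

Place data bits at non-power-of-two positions: b3=0, b5=1, b6=1, b7=0, b9=1, b10=1, b11=0, b12=1, b13=1, b14=1, b15=1, b17=0, b18=1, b19=1, b20=1, b21=0, b22=1, b23=1, b24=0, b25=0, b26=1, b27=0, b28=0, b29=0, b30=1, b31=0.
p1 = XOR of data positions {3,5,7,9,11,13,15,17,19,21,23,25,27,29,31} = 0⊕1⊕0⊕1⊕0⊕1⊕1⊕0⊕1⊕0⊕1⊕0⊕0⊕0⊕0 = 0
p2 = XOR of data positions {3,6,7,10,11,14,15,18,19,22,23,26,27,30,31} = 0⊕1⊕0⊕1⊕0⊕1⊕1⊕1⊕1⊕1⊕1⊕1⊕0⊕1⊕0 = 0
p4 = XOR of data positions {5,6,7,12,13,14,15,20,21,22,23,28,29,30,31} = 1⊕1⊕0⊕1⊕1⊕1⊕1⊕1⊕0⊕1⊕1⊕0⊕0⊕1⊕0 = 0
p8 = XOR of data positions {9,10,11,12,13,14,15,24,25,26,27,28,29,30,31} = 1⊕1⊕0⊕1⊕1⊕1⊕1⊕0⊕0⊕1⊕0⊕0⊕0⊕1⊕0 = 0
p16 = XOR of data positions {17,18,19,20,21,22,23,24,25,26,27,28,29,30,31} = 0⊕1⊕1⊕1⊕0⊕1⊕1⊕0⊕0⊕1⊕0⊕0⊕0⊕1⊕0 = 1
Codeword b1..b31 = 0000110011011111011101100100010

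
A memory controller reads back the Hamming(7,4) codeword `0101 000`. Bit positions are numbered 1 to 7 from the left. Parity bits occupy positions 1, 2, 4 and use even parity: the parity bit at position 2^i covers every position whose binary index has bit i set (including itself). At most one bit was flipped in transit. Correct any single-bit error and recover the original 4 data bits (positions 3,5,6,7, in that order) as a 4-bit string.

s1: b1⊕b3⊕b5⊕b7 = 0⊕0⊕0⊕0 = 0
s2: b2⊕b3⊕b6⊕b7 = 1⊕0⊕0⊕0 = 1
s4: b4⊕b5⊕b6⊕b7 = 1⊕0⊕0⊕0 = 1
Syndrome (s4...s1) = 110 → position 6.
Flip bit 6: corrected codeword = 0101010
Data bits at positions 3,5,6,7: 0010

0010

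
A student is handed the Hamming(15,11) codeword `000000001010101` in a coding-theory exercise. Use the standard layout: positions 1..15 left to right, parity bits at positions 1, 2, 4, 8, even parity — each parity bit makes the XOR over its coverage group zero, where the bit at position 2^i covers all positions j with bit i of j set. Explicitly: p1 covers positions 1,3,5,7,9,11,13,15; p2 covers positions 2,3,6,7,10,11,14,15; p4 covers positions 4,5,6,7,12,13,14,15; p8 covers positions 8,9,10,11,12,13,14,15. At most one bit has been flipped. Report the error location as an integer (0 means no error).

s1: b1⊕b3⊕b5⊕b7⊕b9⊕b11⊕b13⊕b15 = 0⊕0⊕0⊕0⊕1⊕1⊕1⊕1 = 0
s2: b2⊕b3⊕b6⊕b7⊕b10⊕b11⊕b14⊕b15 = 0⊕0⊕0⊕0⊕0⊕1⊕0⊕1 = 0
s4: b4⊕b5⊕b6⊕b7⊕b12⊕b13⊕b14⊕b15 = 0⊕0⊕0⊕0⊕0⊕1⊕0⊕1 = 0
s8: b8⊕b9⊕b10⊕b11⊕b12⊕b13⊕b14⊕b15 = 0⊕1⊕0⊕1⊕0⊕1⊕0⊕1 = 0
Syndrome (s8...s1) = 0000 → position 0 (no error).

0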